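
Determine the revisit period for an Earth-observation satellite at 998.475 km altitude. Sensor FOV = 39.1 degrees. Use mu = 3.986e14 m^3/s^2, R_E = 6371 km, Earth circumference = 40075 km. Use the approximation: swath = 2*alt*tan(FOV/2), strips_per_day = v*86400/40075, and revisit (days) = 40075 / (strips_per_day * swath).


swath = 2*998.475*tan(0.3412119) = 709.1189 km
v = sqrt(mu/r) = 7354.4529 m/s = 7.3545 km/s
strips/day = v*86400/40075 = 7.3545*86400/40075 = 15.8559
coverage/day = strips * swath = 15.8559 * 709.1189 = 11243.7100 km
revisit = 40075 / 11243.7100 = 3.5642 days

3.5642 days


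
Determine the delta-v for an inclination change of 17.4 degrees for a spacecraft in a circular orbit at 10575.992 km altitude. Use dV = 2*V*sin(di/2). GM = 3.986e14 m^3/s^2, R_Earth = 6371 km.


r = 16946.9920 km = 1.6946992e+07 m
V = sqrt(mu/r) = 4849.7833 m/s
di = 17.4 deg = 0.3036873 rad
dV = 2*V*sin(di/2) = 2*4849.7833*sin(0.1518436)
dV = 1467.1644 m/s = 1.4672 km/s

1.4672 km/s


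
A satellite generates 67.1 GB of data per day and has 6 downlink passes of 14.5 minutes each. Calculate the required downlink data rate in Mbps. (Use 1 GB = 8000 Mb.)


total contact time = 6 * 14.5 * 60 = 5220.0000 s
data = 67.1 GB = 536800.0000 Mb
rate = 536800.0000 / 5220.0000 = 102.8352 Mbps

102.8352 Mbps


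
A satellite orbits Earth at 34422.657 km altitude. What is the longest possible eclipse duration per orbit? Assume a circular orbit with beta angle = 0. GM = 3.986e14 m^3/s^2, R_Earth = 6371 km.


r = 40793.6570 km
T = 1366.6236 min
Eclipse fraction = arcsin(R_E/r)/pi = arcsin(6371.0000/40793.6570)/pi
= arcsin(0.1561762)/pi = 0.04991678
Eclipse duration = 0.04991678 * 1366.6236 = 68.2175 min

68.2175 minutes


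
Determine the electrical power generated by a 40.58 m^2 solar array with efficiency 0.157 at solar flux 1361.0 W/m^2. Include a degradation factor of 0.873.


P = area * eta * S * degradation
P = 40.58 * 0.157 * 1361.0 * 0.873
P = 7569.7941 W

7569.7941 W


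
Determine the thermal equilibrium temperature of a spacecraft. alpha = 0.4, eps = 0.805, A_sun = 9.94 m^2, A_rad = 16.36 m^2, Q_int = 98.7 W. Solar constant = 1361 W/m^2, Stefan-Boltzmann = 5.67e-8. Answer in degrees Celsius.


Numerator = alpha*S*A_sun + Q_int = 0.4*1361*9.94 + 98.7 = 5510.0360 W
Denominator = eps*sigma*A_rad = 0.805*5.67e-8*16.36 = 7.4672766e-07 W/K^4
T^4 = 7.3789097e+09 K^4
T = 293.0880 K = 19.9380 C

19.9380 degrees Celsius


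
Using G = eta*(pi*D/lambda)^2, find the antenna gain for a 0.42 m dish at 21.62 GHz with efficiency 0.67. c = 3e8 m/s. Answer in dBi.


lambda = c/f = 3e8 / 2.162e+10 = 0.01387604 m
G = eta*(pi*D/lambda)^2 = 0.67*(pi*0.42/0.01387604)^2
G = 6058.1776 (linear)
G = 10*log10(6058.1776) = 37.8234 dBi

37.8234 dBi


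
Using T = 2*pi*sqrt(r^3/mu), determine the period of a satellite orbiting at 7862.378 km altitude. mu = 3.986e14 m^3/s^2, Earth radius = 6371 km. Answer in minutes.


r = 14233.3780 km = 1.4233378e+07 m
T = 2*pi*sqrt(r^3/mu) = 2*pi*sqrt(2.8835265e+21 / 3.986e14)
T = 16899.4743 s = 281.6579 min

281.6579 minutes


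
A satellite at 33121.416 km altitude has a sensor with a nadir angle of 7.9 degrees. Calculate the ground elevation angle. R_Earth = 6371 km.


r = R_E + alt = 39492.4160 km
Law of sines in the satellite / Earth-center / ground-point triangle:
  sin(nadir)/R_E = sin(90 + el)/r  =>  cos(el) = (r/R_E)*sin(nadir)
cos(el) = (39492.4160 / 6371.0000) * sin(7.9 deg) = 0.8519883
el = arccos(0.8519883) = 31.5714 deg
(Earth-central angle = 90 - nadir - el = 50.5286 deg)

31.5714 degrees


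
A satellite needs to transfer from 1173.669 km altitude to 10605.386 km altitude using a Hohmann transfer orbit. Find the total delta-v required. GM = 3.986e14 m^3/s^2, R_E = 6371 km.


r1 = 7544.6690 km = 7.544669e+06 m
r2 = 16976.3860 km = 1.6976386e+07 m
dv1 = sqrt(mu/r1)*(sqrt(2*r2/(r1+r2)) - 1) = 1284.4001 m/s
dv2 = sqrt(mu/r2)*(1 - sqrt(2*r1/(r1+r2))) = 1044.4632 m/s
total dv = |dv1| + |dv2| = 1284.4001 + 1044.4632 = 2328.8633 m/s = 2.3289 km/s

2.3289 km/s


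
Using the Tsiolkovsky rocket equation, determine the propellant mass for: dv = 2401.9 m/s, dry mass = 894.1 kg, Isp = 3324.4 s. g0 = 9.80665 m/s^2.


ve = Isp * g0 = 3324.4 * 9.80665 = 32601.227260 m/s
mass ratio = exp(dv/ve) = exp(2401.9/32601.227260) = 1.07645705
m_prop = m_dry * (mr - 1) = 894.1 * (1.07645705 - 1)
m_prop = 68.3602 kg

68.3602 kg


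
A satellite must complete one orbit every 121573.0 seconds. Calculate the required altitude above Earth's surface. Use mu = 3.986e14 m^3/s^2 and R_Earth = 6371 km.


T = 121573.0 s
r = (mu*T^2/(4*pi^2))^(1/3) = (3.986e14 * 121573.0^2 / (4*pi^2))^(1/3)
r = 5.304168e+07 m = 53041.6805 km
alt = r - R_E = 53041.6805 - 6371 = 46670.6805 km

46670.6805 km


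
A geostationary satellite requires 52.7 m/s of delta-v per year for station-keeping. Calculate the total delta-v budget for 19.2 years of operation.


dV = rate * years = 52.7 * 19.2
dV = 1011.8400 m/s

1011.8400 m/s


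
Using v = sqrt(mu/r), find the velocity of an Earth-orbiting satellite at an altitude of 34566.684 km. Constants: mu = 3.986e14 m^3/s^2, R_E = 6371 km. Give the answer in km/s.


r = R_E + alt = 6371.0 + 34566.684 = 40937.6840 km = 4.0937684e+07 m
v = sqrt(mu/r) = sqrt(3.986e14 / 4.0937684e+07) = 3120.3766 m/s = 3.1204 km/s

3.1204 km/s


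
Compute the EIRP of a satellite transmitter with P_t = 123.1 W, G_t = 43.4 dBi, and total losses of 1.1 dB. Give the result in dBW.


Pt = 123.1 W = 20.9026 dBW
EIRP = Pt_dBW + Gt - losses = 20.9026 + 43.4 - 1.1 = 63.2026 dBW

63.2026 dBW


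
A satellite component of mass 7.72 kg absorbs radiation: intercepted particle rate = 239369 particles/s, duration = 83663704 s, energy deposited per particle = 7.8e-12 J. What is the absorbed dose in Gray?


Total energy deposited = rate * time * E_per
  = 239369 * 83663704 * 7.8e-12 = 156.2067 J
Dose = E_total / mass = 156.2067 / 7.72
Dose = 20.2340 Gy

20.2340 Gy


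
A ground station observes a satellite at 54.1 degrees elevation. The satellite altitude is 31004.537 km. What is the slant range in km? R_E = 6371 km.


h = 31004.537 km, el = 54.1 deg
d = -R_E*sin(el) + sqrt((R_E*sin(el))^2 + 2*R_E*h + h^2)
d = -6371.0000*sin(0.9442231) + sqrt((6371.0000*0.8100416)^2 + 2*6371.0000*31004.537 + 31004.537^2)
d = 32027.5929 km

32027.5929 km


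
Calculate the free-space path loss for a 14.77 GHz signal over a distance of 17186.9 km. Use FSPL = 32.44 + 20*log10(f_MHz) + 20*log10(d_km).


f = 14.77 GHz = 14770.0000 MHz
d = 17186.9 km
FSPL = 32.44 + 20*log10(14770.0000) + 20*log10(17186.9)
FSPL = 32.44 + 83.3876 + 84.7040
FSPL = 200.5316 dB

200.5316 dB


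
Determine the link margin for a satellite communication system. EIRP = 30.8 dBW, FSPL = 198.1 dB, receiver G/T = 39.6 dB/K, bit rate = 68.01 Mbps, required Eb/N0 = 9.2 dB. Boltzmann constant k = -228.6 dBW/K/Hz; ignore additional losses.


C/N0 = EIRP - FSPL + G/T - k = 30.8 - 198.1 + 39.6 - (-228.6)
C/N0 = 100.9000 dB-Hz
R_b = 68.01 Mbps = 6.801e+07 bps -> 10*log10(R_b) = 78.3257 dB-Hz
Eb/N0 = C/N0 - 10*log10(R_b) = 100.9000 - 78.3257 = 22.5743 dB
Margin = Eb/N0 - Eb/N0_req = 22.5743 - 9.2 = 13.3743 dB (link closes)

13.3743 dB


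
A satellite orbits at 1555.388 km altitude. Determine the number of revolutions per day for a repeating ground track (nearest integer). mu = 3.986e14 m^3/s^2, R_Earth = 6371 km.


r = 7.926388e+06 m
T = 2*pi*sqrt(r^3/mu) = 7023.0250 s = 117.0504 min
revs/day = 1440 / 117.0504 = 12.3024
Rounded: 12 revolutions per day

12 revolutions per day


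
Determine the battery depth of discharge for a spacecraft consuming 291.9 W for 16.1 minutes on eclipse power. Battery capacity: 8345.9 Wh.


E_used = P * t / 60 = 291.9 * 16.1 / 60 = 78.3265 Wh
DOD = E_used / E_total * 100 = 78.3265 / 8345.9 * 100
DOD = 0.9385027 %

0.9385 %


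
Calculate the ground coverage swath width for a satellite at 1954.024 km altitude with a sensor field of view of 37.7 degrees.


FOV = 37.7 deg = 0.6579891 rad
swath = 2 * alt * tan(FOV/2) = 2 * 1954.024 * tan(0.3289946)
swath = 2 * 1954.024 * 0.3414019
swath = 1334.2148 km

1334.2148 km


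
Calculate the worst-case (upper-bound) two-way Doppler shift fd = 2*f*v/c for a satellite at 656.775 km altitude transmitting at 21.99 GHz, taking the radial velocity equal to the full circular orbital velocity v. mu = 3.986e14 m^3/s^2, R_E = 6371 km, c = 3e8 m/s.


r = 7.027775e+06 m
v = sqrt(mu/r) = 7531.1227 m/s (worst-case radial velocity)
f = 21.99 GHz = 2.199e+10 Hz
fd = 2*f*v/c = 2*2.199e+10*7531.1227/3.0e+08
fd = 1.1040626e+06 Hz

1.1041e+06 Hz


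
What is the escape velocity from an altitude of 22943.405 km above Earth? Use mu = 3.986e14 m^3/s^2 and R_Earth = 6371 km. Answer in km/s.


r = 6371.0 + 22943.405 = 29314.4050 km = 2.9314405e+07 m
v_esc = sqrt(2*mu/r) = sqrt(2*3.986e14 / 2.9314405e+07)
v_esc = 5214.8654 m/s = 5.2149 km/s

5.2149 km/s


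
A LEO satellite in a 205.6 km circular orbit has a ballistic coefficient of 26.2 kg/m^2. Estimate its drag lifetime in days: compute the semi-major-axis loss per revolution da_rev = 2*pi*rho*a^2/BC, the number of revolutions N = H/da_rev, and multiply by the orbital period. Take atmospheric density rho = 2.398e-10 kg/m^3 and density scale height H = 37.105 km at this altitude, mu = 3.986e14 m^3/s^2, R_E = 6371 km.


a = R_E + alt = 6576.6000 km = 6.5766e+06 m
da_rev = 2*pi*rho*a^2/BC = 2*pi*2.398e-10*(6.5766e+06)^2/26.2 = 2487.313987 m per revolution
N = H/da_rev = 37105.0000 m / 2487.313987 m = 14.9177 revolutions
P = 2*pi*sqrt(a^3/mu) = 5307.7855 s
lifetime = N*P = 14.9177 * 5307.7855 = 79179.9434 s = 0.9164345 days

0.9164 days


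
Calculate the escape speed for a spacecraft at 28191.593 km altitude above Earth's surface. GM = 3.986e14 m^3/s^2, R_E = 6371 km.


r = 6371.0 + 28191.593 = 34562.5930 km = 3.4562593e+07 m
v_esc = sqrt(2*mu/r) = sqrt(2*3.986e14 / 3.4562593e+07)
v_esc = 4802.6450 m/s = 4.8026 km/s

4.8026 km/s


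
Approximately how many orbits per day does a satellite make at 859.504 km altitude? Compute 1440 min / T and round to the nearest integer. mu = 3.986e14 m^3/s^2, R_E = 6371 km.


r = 7.230504e+06 m
T = 2*pi*sqrt(r^3/mu) = 6118.7693 s = 101.9795 min
revs/day = 1440 / 101.9795 = 14.1205
Rounded: 14 revolutions per day

14 revolutions per day


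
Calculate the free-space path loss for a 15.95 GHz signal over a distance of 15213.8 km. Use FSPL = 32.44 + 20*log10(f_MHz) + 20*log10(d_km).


f = 15.95 GHz = 15950.0000 MHz
d = 15213.8 km
FSPL = 32.44 + 20*log10(15950.0000) + 20*log10(15213.8)
FSPL = 32.44 + 84.0552 + 83.6448
FSPL = 200.1400 dB

200.1400 dB


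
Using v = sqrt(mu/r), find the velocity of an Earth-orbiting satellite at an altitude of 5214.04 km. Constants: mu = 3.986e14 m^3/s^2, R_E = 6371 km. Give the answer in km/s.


r = R_E + alt = 6371.0 + 5214.04 = 11585.0400 km = 1.158504e+07 m
v = sqrt(mu/r) = sqrt(3.986e14 / 1.158504e+07) = 5865.7004 m/s = 5.8657 km/s

5.8657 km/s


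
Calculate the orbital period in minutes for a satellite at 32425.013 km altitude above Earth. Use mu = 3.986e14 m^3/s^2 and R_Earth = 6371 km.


r = 38796.0130 km = 3.8796013e+07 m
T = 2*pi*sqrt(r^3/mu) = 2*pi*sqrt(5.8393067e+22 / 3.986e14)
T = 76048.7124 s = 1267.4785 min

1267.4785 minutes


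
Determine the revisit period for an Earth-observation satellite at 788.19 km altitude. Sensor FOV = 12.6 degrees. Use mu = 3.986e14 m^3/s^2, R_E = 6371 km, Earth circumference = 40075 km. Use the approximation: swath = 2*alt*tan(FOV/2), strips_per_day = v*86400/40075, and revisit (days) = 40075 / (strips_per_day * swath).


swath = 2*788.19*tan(0.1099557) = 174.0340 km
v = sqrt(mu/r) = 7461.6814 m/s = 7.4617 km/s
strips/day = v*86400/40075 = 7.4617*86400/40075 = 16.0871
coverage/day = strips * swath = 16.0871 * 174.0340 = 2799.6965 km
revisit = 40075 / 2799.6965 = 14.3141 days

14.3141 days


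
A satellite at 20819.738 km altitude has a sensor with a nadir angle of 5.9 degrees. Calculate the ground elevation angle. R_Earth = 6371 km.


r = R_E + alt = 27190.7380 km
Law of sines in the satellite / Earth-center / ground-point triangle:
  sin(nadir)/R_E = sin(90 + el)/r  =>  cos(el) = (r/R_E)*sin(nadir)
cos(el) = (27190.7380 / 6371.0000) * sin(5.9 deg) = 0.4387074
el = arccos(0.4387074) = 63.9786 deg
(Earth-central angle = 90 - nadir - el = 20.1214 deg)

63.9786 degrees


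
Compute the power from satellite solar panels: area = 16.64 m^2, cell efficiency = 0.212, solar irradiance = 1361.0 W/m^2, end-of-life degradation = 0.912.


P = area * eta * S * degradation
P = 16.64 * 0.212 * 1361.0 * 0.912
P = 4378.6693 W

4378.6693 W


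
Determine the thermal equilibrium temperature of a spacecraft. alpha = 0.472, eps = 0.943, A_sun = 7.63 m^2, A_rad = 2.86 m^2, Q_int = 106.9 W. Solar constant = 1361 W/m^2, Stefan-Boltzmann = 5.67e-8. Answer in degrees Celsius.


Numerator = alpha*S*A_sun + Q_int = 0.472*1361*7.63 + 106.9 = 5008.3510 W
Denominator = eps*sigma*A_rad = 0.943*5.67e-8*2.86 = 1.5291877e-07 W/K^4
T^4 = 3.2751709e+10 K^4
T = 425.4108 K = 152.2608 C

152.2608 degrees Celsius


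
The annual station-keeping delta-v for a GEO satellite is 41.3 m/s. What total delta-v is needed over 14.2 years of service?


dV = rate * years = 41.3 * 14.2
dV = 586.4600 m/s

586.4600 m/s


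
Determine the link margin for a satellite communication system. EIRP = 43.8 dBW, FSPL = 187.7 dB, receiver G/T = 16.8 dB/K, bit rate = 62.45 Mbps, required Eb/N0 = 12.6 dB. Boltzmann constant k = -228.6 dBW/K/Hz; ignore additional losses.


C/N0 = EIRP - FSPL + G/T - k = 43.8 - 187.7 + 16.8 - (-228.6)
C/N0 = 101.5000 dB-Hz
R_b = 62.45 Mbps = 6.245e+07 bps -> 10*log10(R_b) = 77.9553 dB-Hz
Eb/N0 = C/N0 - 10*log10(R_b) = 101.5000 - 77.9553 = 23.5447 dB
Margin = Eb/N0 - Eb/N0_req = 23.5447 - 12.6 = 10.9447 dB (link closes)

10.9447 dB


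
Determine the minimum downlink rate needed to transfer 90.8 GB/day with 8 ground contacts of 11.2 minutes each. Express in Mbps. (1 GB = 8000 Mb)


total contact time = 8 * 11.2 * 60 = 5376.0000 s
data = 90.8 GB = 726400.0000 Mb
rate = 726400.0000 / 5376.0000 = 135.1190 Mbps

135.1190 Mbps


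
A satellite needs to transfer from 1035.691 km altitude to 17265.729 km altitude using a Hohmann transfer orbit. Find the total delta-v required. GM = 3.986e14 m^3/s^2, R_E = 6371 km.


r1 = 7406.6910 km = 7.406691e+06 m
r2 = 23636.7290 km = 2.3636729e+07 m
dv1 = sqrt(mu/r1)*(sqrt(2*r2/(r1+r2)) - 1) = 1716.7953 m/s
dv2 = sqrt(mu/r2)*(1 - sqrt(2*r1/(r1+r2))) = 1269.8043 m/s
total dv = |dv1| + |dv2| = 1716.7953 + 1269.8043 = 2986.5995 m/s = 2.9866 km/s

2.9866 km/s


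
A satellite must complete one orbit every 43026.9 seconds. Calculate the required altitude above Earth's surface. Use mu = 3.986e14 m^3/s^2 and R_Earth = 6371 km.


T = 43026.9 s
r = (mu*T^2/(4*pi^2))^(1/3) = (3.986e14 * 43026.9^2 / (4*pi^2))^(1/3)
r = 2.6539082e+07 m = 26539.0817 km
alt = r - R_E = 26539.0817 - 6371 = 20168.0817 km

20168.0817 km


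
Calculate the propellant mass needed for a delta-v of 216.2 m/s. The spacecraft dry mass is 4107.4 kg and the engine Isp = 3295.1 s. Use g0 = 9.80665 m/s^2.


ve = Isp * g0 = 3295.1 * 9.80665 = 32313.892415 m/s
mass ratio = exp(dv/ve) = exp(216.2/32313.892415) = 1.00671305
m_prop = m_dry * (mr - 1) = 4107.4 * (1.00671305 - 1)
m_prop = 27.5732 kg

27.5732 kg


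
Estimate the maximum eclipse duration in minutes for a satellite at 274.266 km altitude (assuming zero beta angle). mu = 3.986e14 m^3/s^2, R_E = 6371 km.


r = 6645.2660 km
T = 89.8522 min
Eclipse fraction = arcsin(R_E/r)/pi = arcsin(6371.0000/6645.2660)/pi
= arcsin(0.9587276)/pi = 0.4082301
Eclipse duration = 0.4082301 * 89.8522 = 36.6804 min

36.6804 minutes


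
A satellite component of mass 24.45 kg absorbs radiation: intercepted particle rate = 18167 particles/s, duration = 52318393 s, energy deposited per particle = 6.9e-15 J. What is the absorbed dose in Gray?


Total energy deposited = rate * time * E_per
  = 18167 * 52318393 * 6.9e-15 = 0.006558231 J
Dose = E_total / mass = 0.006558231 / 24.45
Dose = 2.682303e-04 Gy

2.6823e-04 Gy


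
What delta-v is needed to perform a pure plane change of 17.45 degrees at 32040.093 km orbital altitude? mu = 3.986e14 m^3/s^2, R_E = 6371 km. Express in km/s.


r = 38411.0930 km = 3.8411093e+07 m
V = sqrt(mu/r) = 3221.3678 m/s
di = 17.45 deg = 0.30456 rad
dV = 2*V*sin(di/2) = 2*3221.3678*sin(0.15228)
dV = 977.3122 m/s = 0.9773122 km/s

0.9773 km/s


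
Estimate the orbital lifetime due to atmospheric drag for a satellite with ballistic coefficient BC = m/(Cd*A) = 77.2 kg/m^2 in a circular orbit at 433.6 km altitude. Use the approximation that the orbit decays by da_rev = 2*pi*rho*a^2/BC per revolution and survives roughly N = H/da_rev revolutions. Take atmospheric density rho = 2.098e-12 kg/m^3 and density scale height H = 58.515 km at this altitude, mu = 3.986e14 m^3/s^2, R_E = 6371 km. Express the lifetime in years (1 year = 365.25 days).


a = R_E + alt = 6804.6000 km = 6.8046e+06 m
da_rev = 2*pi*rho*a^2/BC = 2*pi*2.098e-12*(6.8046e+06)^2/77.2 = 7.906299 m per revolution
N = H/da_rev = 58515.0000 m / 7.906299 m = 7401.0605 revolutions
P = 2*pi*sqrt(a^3/mu) = 5586.1825 s
lifetime = N*P = 7401.0605 * 5586.1825 = 4.1343675e+07 s = 478.5148 days
years = 478.5148 / 365.25 = 1.3101 years

1.3101 years


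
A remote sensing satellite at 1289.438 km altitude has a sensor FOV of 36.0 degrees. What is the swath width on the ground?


FOV = 36.0 deg = 0.6283185 rad
swath = 2 * alt * tan(FOV/2) = 2 * 1289.438 * tan(0.3141593)
swath = 2 * 1289.438 * 0.3249197
swath = 837.9276 km

837.9276 km


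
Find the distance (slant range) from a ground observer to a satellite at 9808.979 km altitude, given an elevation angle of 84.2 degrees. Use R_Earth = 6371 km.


h = 9808.979 km, el = 84.2 deg
d = -R_E*sin(el) + sqrt((R_E*sin(el))^2 + 2*R_E*h + h^2)
d = -6371.0000*sin(1.4696) + sqrt((6371.0000*0.9948807)^2 + 2*6371.0000*9808.979 + 9808.979^2)
d = 9828.7794 km

9828.7794 km


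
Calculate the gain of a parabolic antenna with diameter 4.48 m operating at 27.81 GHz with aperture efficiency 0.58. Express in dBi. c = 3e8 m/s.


lambda = c/f = 3e8 / 2.781e+10 = 0.01078749 m
G = eta*(pi*D/lambda)^2 = 0.58*(pi*4.48/0.01078749)^2
G = 987286.5833 (linear)
G = 10*log10(987286.5833) = 59.9444 dBi

59.9444 dBi


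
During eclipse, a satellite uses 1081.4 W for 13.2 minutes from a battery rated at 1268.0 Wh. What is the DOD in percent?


E_used = P * t / 60 = 1081.4 * 13.2 / 60 = 237.9080 Wh
DOD = E_used / E_total * 100 = 237.9080 / 1268.0 * 100
DOD = 18.7625 %

18.7625 %


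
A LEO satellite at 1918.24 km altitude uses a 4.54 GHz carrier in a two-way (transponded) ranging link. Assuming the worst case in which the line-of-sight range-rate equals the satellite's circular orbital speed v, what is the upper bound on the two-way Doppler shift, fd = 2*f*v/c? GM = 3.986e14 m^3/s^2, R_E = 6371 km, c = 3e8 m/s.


r = 8.28924e+06 m
v = sqrt(mu/r) = 6934.4383 m/s (worst-case radial velocity)
f = 4.54 GHz = 4.54e+09 Hz
fd = 2*f*v/c = 2*4.54e+09*6934.4383/3.0e+08
fd = 209882.3334 Hz

209882.3334 Hz


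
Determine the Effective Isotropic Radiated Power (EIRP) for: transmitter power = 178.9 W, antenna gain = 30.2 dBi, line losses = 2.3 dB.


Pt = 178.9 W = 22.5261 dBW
EIRP = Pt_dBW + Gt - losses = 22.5261 + 30.2 - 2.3 = 50.4261 dBW

50.4261 dBW


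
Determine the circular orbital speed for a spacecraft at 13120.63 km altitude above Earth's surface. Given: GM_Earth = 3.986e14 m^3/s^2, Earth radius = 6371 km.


r = R_E + alt = 6371.0 + 13120.63 = 19491.6300 km = 1.949163e+07 m
v = sqrt(mu/r) = sqrt(3.986e14 / 1.949163e+07) = 4522.1459 m/s = 4.5221 km/s

4.5221 km/s


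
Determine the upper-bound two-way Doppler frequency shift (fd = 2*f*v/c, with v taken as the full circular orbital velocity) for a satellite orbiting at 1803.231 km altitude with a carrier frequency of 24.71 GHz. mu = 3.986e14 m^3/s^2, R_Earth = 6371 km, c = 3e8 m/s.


r = 8.174231e+06 m
v = sqrt(mu/r) = 6983.0507 m/s (worst-case radial velocity)
f = 24.71 GHz = 2.471e+10 Hz
fd = 2*f*v/c = 2*2.471e+10*6983.0507/3.0e+08
fd = 1.1503412e+06 Hz

1.1503e+06 Hz


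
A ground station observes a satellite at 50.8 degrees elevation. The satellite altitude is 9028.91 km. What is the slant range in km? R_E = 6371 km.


h = 9028.91 km, el = 50.8 deg
d = -R_E*sin(el) + sqrt((R_E*sin(el))^2 + 2*R_E*h + h^2)
d = -6371.0000*sin(0.8866273) + sqrt((6371.0000*0.7749445)^2 + 2*6371.0000*9028.91 + 9028.91^2)
d = 9926.9885 km

9926.9885 km


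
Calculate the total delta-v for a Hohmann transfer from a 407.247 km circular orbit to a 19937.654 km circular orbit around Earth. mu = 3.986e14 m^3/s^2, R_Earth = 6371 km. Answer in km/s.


r1 = 6778.2470 km = 6.778247e+06 m
r2 = 26308.6540 km = 2.6308654e+07 m
dv1 = sqrt(mu/r1)*(sqrt(2*r2/(r1+r2)) - 1) = 2001.9479 m/s
dv2 = sqrt(mu/r2)*(1 - sqrt(2*r1/(r1+r2))) = 1400.8933 m/s
total dv = |dv1| + |dv2| = 2001.9479 + 1400.8933 = 3402.8412 m/s = 3.4028 km/s

3.4028 km/s


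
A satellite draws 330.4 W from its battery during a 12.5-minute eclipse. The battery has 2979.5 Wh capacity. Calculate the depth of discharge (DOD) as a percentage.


E_used = P * t / 60 = 330.4 * 12.5 / 60 = 68.8333 Wh
DOD = E_used / E_total * 100 = 68.8333 / 2979.5 * 100
DOD = 2.3102 %

2.3102 %


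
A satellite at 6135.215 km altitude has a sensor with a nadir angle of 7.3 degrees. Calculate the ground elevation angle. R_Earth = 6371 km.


r = R_E + alt = 12506.2150 km
Law of sines in the satellite / Earth-center / ground-point triangle:
  sin(nadir)/R_E = sin(90 + el)/r  =>  cos(el) = (r/R_E)*sin(nadir)
cos(el) = (12506.2150 / 6371.0000) * sin(7.3 deg) = 0.2494267
el = arccos(0.2494267) = 75.5564 deg
(Earth-central angle = 90 - nadir - el = 7.1436 deg)

75.5564 degrees


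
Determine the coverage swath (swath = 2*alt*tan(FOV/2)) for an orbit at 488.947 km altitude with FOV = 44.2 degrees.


FOV = 44.2 deg = 0.7714355 rad
swath = 2 * alt * tan(FOV/2) = 2 * 488.947 * tan(0.3857178)
swath = 2 * 488.947 * 0.4060579
swath = 397.0816 km

397.0816 km


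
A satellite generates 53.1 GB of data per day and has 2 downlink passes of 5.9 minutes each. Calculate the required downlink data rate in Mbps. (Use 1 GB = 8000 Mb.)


total contact time = 2 * 5.9 * 60 = 708.0000 s
data = 53.1 GB = 424800.0000 Mb
rate = 424800.0000 / 708.0000 = 600.0000 Mbps

600.0000 Mbps


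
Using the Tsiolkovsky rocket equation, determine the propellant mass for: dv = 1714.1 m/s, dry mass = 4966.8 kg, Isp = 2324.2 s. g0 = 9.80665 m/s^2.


ve = Isp * g0 = 2324.2 * 9.80665 = 22792.615930 m/s
mass ratio = exp(dv/ve) = exp(1714.1/22792.615930) = 1.07810426
m_prop = m_dry * (mr - 1) = 4966.8 * (1.07810426 - 1)
m_prop = 387.9282 kg

387.9282 kg


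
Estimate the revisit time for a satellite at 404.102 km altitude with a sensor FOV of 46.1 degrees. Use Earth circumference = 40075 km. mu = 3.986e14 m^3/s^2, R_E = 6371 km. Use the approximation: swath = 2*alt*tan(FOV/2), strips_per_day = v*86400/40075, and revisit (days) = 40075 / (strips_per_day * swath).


swath = 2*404.102*tan(0.4022984) = 343.8949 km
v = sqrt(mu/r) = 7670.2714 m/s = 7.6703 km/s
strips/day = v*86400/40075 = 7.6703*86400/40075 = 16.5368
coverage/day = strips * swath = 16.5368 * 343.8949 = 5686.9146 km
revisit = 40075 / 5686.9146 = 7.0469 days

7.0469 days


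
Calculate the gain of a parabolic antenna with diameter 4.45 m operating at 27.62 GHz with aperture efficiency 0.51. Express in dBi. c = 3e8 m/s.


lambda = c/f = 3e8 / 2.762e+10 = 0.01086169 m
G = eta*(pi*D/lambda)^2 = 0.51*(pi*4.45/0.01086169)^2
G = 844879.5193 (linear)
G = 10*log10(844879.5193) = 59.2679 dBi

59.2679 dBi


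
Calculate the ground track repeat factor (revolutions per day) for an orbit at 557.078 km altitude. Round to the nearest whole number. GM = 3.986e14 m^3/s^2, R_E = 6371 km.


r = 6.928078e+06 m
T = 2*pi*sqrt(r^3/mu) = 5738.9227 s = 95.6487 min
revs/day = 1440 / 95.6487 = 15.0551
Rounded: 15 revolutions per day

15 revolutions per day


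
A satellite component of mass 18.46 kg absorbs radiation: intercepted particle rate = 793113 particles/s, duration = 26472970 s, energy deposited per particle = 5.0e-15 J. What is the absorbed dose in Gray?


Total energy deposited = rate * time * E_per
  = 793113 * 26472970 * 5.0e-15 = 0.1049803 J
Dose = E_total / mass = 0.1049803 / 18.46
Dose = 0.005686906 Gy

0.0057 Gy


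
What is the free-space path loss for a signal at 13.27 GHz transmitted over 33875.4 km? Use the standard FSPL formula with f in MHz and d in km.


f = 13.27 GHz = 13270.0000 MHz
d = 33875.4 km
FSPL = 32.44 + 20*log10(13270.0000) + 20*log10(33875.4)
FSPL = 32.44 + 82.4574 + 90.5977
FSPL = 205.4951 dB

205.4951 dB


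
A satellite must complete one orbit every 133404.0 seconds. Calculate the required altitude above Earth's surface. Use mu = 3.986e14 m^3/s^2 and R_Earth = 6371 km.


T = 133404.0 s
r = (mu*T^2/(4*pi^2))^(1/3) = (3.986e14 * 133404.0^2 / (4*pi^2))^(1/3)
r = 5.6429355e+07 m = 56429.3551 km
alt = r - R_E = 56429.3551 - 6371 = 50058.3551 km

50058.3551 km


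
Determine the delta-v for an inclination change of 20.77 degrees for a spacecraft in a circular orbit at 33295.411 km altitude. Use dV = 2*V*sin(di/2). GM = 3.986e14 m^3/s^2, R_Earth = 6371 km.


r = 39666.4110 km = 3.9666411e+07 m
V = sqrt(mu/r) = 3169.9849 m/s
di = 20.77 deg = 0.3625049 rad
dV = 2*V*sin(di/2) = 2*3169.9849*sin(0.1812524)
dV = 1142.8534 m/s = 1.1429 km/s

1.1429 km/s


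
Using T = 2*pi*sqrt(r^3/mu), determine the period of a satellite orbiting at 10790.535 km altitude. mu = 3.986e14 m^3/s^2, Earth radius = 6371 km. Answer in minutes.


r = 17161.5350 km = 1.7161535e+07 m
T = 2*pi*sqrt(r^3/mu) = 2*pi*sqrt(5.0543858e+21 / 3.986e14)
T = 22374.0919 s = 372.9015 min

372.9015 minutes


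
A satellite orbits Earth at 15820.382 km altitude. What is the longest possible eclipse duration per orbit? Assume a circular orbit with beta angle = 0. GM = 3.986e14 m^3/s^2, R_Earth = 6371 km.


r = 22191.3820 km
T = 548.3230 min
Eclipse fraction = arcsin(R_E/r)/pi = arcsin(6371.0000/22191.3820)/pi
= arcsin(0.2870934)/pi = 0.09268902
Eclipse duration = 0.09268902 * 548.3230 = 50.8235 min

50.8235 minutes


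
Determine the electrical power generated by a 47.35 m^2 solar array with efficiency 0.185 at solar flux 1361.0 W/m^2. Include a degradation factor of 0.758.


P = area * eta * S * degradation
P = 47.35 * 0.185 * 1361.0 * 0.758
P = 9036.8910 W

9036.8910 W


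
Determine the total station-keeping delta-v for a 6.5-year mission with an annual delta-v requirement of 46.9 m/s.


dV = rate * years = 46.9 * 6.5
dV = 304.8500 m/s

304.8500 m/s


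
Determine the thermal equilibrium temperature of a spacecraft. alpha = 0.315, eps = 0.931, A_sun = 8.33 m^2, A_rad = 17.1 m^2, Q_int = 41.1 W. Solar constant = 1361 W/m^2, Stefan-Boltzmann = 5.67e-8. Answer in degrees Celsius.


Numerator = alpha*S*A_sun + Q_int = 0.315*1361*8.33 + 41.1 = 3612.2959 W
Denominator = eps*sigma*A_rad = 0.931*5.67e-8*17.1 = 9.0266967e-07 W/K^4
T^4 = 4.0017917e+09 K^4
T = 251.5148 K = -21.6352 C

-21.6352 degrees Celsius


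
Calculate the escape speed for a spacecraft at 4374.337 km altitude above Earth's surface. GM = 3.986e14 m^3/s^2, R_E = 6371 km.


r = 6371.0 + 4374.337 = 10745.3370 km = 1.0745337e+07 m
v_esc = sqrt(2*mu/r) = sqrt(2*3.986e14 / 1.0745337e+07)
v_esc = 8613.3803 m/s = 8.6134 km/s

8.6134 km/s


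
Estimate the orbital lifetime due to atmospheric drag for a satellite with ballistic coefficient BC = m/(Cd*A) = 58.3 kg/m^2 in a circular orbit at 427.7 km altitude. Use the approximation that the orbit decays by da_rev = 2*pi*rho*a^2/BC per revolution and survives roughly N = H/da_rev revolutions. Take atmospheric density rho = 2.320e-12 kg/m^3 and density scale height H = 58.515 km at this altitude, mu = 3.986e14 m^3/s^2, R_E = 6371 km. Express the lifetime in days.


a = R_E + alt = 6798.7000 km = 6.7987e+06 m
da_rev = 2*pi*rho*a^2/BC = 2*pi*2.320e-12*(6.7987e+06)^2/58.3 = 11.557158 m per revolution
N = H/da_rev = 58515.0000 m / 11.557158 m = 5063.0959 revolutions
P = 2*pi*sqrt(a^3/mu) = 5578.9188 s
lifetime = N*P = 5063.0959 * 5578.9188 = 2.8246601e+07 s = 326.9283 days

326.9283 days


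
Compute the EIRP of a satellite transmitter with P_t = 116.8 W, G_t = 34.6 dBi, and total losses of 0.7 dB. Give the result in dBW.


Pt = 116.8 W = 20.6744 dBW
EIRP = Pt_dBW + Gt - losses = 20.6744 + 34.6 - 0.7 = 54.5744 dBW

54.5744 dBW


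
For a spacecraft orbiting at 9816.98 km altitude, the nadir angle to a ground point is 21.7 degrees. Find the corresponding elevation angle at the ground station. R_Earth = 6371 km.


r = R_E + alt = 16187.9800 km
Law of sines in the satellite / Earth-center / ground-point triangle:
  sin(nadir)/R_E = sin(90 + el)/r  =>  cos(el) = (r/R_E)*sin(nadir)
cos(el) = (16187.9800 / 6371.0000) * sin(21.7 deg) = 0.9394841
el = arccos(0.9394841) = 20.0349 deg
(Earth-central angle = 90 - nadir - el = 48.2651 deg)

20.0349 degrees


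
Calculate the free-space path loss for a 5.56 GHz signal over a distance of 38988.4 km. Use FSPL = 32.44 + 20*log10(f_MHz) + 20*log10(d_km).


f = 5.56 GHz = 5560.0000 MHz
d = 38988.4 km
FSPL = 32.44 + 20*log10(5560.0000) + 20*log10(38988.4)
FSPL = 32.44 + 74.9015 + 91.8187
FSPL = 199.1602 dB

199.1602 dB


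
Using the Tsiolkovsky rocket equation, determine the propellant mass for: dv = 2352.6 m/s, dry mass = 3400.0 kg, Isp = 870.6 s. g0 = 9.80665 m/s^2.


ve = Isp * g0 = 870.6 * 9.80665 = 8537.669490 m/s
mass ratio = exp(dv/ve) = exp(2352.6/8537.669490) = 1.31726194
m_prop = m_dry * (mr - 1) = 3400.0 * (1.31726194 - 1)
m_prop = 1078.6906 kg

1078.6906 kg


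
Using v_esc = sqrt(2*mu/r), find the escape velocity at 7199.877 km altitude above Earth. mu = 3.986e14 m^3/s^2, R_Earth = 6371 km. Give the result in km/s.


r = 6371.0 + 7199.877 = 13570.8770 km = 1.3570877e+07 m
v_esc = sqrt(2*mu/r) = sqrt(2*3.986e14 / 1.3570877e+07)
v_esc = 7664.4269 m/s = 7.6644 km/s

7.6644 km/s


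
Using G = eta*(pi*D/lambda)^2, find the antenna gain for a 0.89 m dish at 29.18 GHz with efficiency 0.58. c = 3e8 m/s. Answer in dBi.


lambda = c/f = 3e8 / 2.918e+10 = 0.01028101 m
G = eta*(pi*D/lambda)^2 = 0.58*(pi*0.89/0.01028101)^2
G = 42897.8788 (linear)
G = 10*log10(42897.8788) = 46.3244 dBi

46.3244 dBi


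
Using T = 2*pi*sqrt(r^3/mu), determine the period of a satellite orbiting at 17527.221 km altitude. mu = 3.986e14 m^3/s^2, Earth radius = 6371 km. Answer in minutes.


r = 23898.2210 km = 2.3898221e+07 m
T = 2*pi*sqrt(r^3/mu) = 2*pi*sqrt(1.3648871e+22 / 3.986e14)
T = 36767.1173 s = 612.7853 min

612.7853 minutes


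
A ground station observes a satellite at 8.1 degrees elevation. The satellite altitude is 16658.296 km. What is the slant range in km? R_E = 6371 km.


h = 16658.296 km, el = 8.1 deg
d = -R_E*sin(el) + sqrt((R_E*sin(el))^2 + 2*R_E*h + h^2)
d = -6371.0000*sin(0.1413717) + sqrt((6371.0000*0.1409012)^2 + 2*6371.0000*16658.296 + 16658.296^2)
d = 21251.0127 km

21251.0127 km


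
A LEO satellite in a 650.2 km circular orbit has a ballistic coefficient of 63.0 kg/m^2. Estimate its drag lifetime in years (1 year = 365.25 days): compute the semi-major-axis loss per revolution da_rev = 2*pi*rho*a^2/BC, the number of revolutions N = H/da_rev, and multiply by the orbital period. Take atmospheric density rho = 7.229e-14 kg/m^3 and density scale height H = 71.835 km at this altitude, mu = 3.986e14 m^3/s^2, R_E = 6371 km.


a = R_E + alt = 7021.2000 km = 7.0212e+06 m
da_rev = 2*pi*rho*a^2/BC = 2*pi*7.229e-14*(7.0212e+06)^2/63.0 = 0.355418666 m per revolution
N = H/da_rev = 71835.0000 m / 0.355418666 m = 202113.7519 revolutions
P = 2*pi*sqrt(a^3/mu) = 5855.0180 s
lifetime = N*P = 202113.7519 * 5855.0180 = 1.1833797e+09 s = 13696.5239 days
years = 13696.5239 / 365.25 = 37.4990 years

37.4990 years


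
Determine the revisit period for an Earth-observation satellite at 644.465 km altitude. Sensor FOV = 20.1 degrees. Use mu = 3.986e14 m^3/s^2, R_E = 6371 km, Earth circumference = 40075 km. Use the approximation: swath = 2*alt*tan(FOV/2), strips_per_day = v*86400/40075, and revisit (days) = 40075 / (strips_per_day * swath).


swath = 2*644.465*tan(0.1754056) = 228.4331 km
v = sqrt(mu/r) = 7537.7272 m/s = 7.5377 km/s
strips/day = v*86400/40075 = 7.5377*86400/40075 = 16.2510
coverage/day = strips * swath = 16.2510 * 228.4331 = 3712.2707 km
revisit = 40075 / 3712.2707 = 10.7953 days

10.7953 days


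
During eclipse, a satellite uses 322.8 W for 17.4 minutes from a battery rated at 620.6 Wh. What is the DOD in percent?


E_used = P * t / 60 = 322.8 * 17.4 / 60 = 93.6120 Wh
DOD = E_used / E_total * 100 = 93.6120 / 620.6 * 100
DOD = 15.0841 %

15.0841 %


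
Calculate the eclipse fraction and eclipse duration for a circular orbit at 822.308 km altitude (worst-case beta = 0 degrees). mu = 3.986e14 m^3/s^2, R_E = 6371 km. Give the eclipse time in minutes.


r = 7193.3080 km
T = 101.1936 min
Eclipse fraction = arcsin(R_E/r)/pi = arcsin(6371.0000/7193.3080)/pi
= arcsin(0.8856843)/pi = 0.3463103
Eclipse duration = 0.3463103 * 101.1936 = 35.0444 min

35.0444 minutes


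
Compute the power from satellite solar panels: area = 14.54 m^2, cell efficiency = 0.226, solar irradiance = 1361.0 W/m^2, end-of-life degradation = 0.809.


P = area * eta * S * degradation
P = 14.54 * 0.226 * 1361.0 * 0.809
P = 3618.0911 W

3618.0911 W


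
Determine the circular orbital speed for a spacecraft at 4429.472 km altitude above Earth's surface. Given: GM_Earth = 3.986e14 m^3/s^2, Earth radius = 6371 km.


r = R_E + alt = 6371.0 + 4429.472 = 10800.4720 km = 1.0800472e+07 m
v = sqrt(mu/r) = sqrt(3.986e14 / 1.0800472e+07) = 6075.0139 m/s = 6.0750 km/s

6.0750 km/s


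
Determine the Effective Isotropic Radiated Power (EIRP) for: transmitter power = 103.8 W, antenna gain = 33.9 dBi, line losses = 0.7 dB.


Pt = 103.8 W = 20.1620 dBW
EIRP = Pt_dBW + Gt - losses = 20.1620 + 33.9 - 0.7 = 53.3620 dBW

53.3620 dBW


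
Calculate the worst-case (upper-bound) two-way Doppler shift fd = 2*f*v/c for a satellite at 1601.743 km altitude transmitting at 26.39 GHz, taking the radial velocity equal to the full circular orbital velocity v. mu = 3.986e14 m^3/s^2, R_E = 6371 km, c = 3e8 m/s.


r = 7.972743e+06 m
v = sqrt(mu/r) = 7070.7383 m/s (worst-case radial velocity)
f = 26.39 GHz = 2.639e+10 Hz
fd = 2*f*v/c = 2*2.639e+10*7070.7383/3.0e+08
fd = 1.2439786e+06 Hz

1.2440e+06 Hz


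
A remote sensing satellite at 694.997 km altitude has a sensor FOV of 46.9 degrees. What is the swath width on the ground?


FOV = 46.9 deg = 0.8185594 rad
swath = 2 * alt * tan(FOV/2) = 2 * 694.997 * tan(0.4092797)
swath = 2 * 694.997 * 0.4337751
swath = 602.9448 km

602.9448 km


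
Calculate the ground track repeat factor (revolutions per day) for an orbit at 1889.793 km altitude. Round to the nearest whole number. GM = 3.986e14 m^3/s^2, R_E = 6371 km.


r = 8.260793e+06 m
T = 2*pi*sqrt(r^3/mu) = 7472.1199 s = 124.5353 min
revs/day = 1440 / 124.5353 = 11.5630
Rounded: 12 revolutions per day

12 revolutions per day


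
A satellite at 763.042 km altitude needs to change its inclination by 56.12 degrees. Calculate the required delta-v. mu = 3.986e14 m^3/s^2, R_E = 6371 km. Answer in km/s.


r = 7134.0420 km = 7.134042e+06 m
V = sqrt(mu/r) = 7474.8213 m/s
di = 56.12 deg = 0.9794788 rad
dV = 2*V*sin(di/2) = 2*7474.8213*sin(0.4897394)
dV = 7032.2510 m/s = 7.0323 km/s

7.0323 km/s


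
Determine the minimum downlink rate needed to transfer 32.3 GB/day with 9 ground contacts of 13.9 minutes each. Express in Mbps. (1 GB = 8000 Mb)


total contact time = 9 * 13.9 * 60 = 7506.0000 s
data = 32.3 GB = 258400.0000 Mb
rate = 258400.0000 / 7506.0000 = 34.4258 Mbps

34.4258 Mbps


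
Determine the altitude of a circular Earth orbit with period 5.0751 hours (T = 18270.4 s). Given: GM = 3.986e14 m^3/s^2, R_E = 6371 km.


T = 18270.4 s
r = (mu*T^2/(4*pi^2))^(1/3) = (3.986e14 * 18270.4^2 / (4*pi^2))^(1/3)
r = 1.4993093e+07 m = 14993.0926 km
alt = r - R_E = 14993.0926 - 6371 = 8622.0926 km

8622.0926 km


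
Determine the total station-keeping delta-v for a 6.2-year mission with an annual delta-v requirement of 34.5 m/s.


dV = rate * years = 34.5 * 6.2
dV = 213.9000 m/s

213.9000 m/s


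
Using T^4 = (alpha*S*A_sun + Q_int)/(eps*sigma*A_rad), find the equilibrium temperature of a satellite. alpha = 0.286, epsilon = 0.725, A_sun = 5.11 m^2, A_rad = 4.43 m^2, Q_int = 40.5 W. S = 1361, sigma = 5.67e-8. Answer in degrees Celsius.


Numerator = alpha*S*A_sun + Q_int = 0.286*1361*5.11 + 40.5 = 2029.5471 W
Denominator = eps*sigma*A_rad = 0.725*5.67e-8*4.43 = 1.8210622e-07 W/K^4
T^4 = 1.1144853e+10 K^4
T = 324.9141 K = 51.7641 C

51.7641 degrees Celsius


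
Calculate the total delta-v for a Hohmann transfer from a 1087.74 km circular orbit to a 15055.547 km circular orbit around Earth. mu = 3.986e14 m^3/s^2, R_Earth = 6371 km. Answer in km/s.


r1 = 7458.7400 km = 7.45874e+06 m
r2 = 21426.5470 km = 2.1426547e+07 m
dv1 = sqrt(mu/r1)*(sqrt(2*r2/(r1+r2)) - 1) = 1593.7600 m/s
dv2 = sqrt(mu/r2)*(1 - sqrt(2*r1/(r1+r2))) = 1213.5565 m/s
total dv = |dv1| + |dv2| = 1593.7600 + 1213.5565 = 2807.3165 m/s = 2.8073 km/s

2.8073 km/s


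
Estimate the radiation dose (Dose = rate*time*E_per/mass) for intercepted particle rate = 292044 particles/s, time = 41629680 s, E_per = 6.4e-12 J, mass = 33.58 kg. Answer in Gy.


Total energy deposited = rate * time * E_per
  = 292044 * 41629680 * 6.4e-12 = 77.8093 J
Dose = E_total / mass = 77.8093 / 33.58
Dose = 2.3171 Gy

2.3171 Gy


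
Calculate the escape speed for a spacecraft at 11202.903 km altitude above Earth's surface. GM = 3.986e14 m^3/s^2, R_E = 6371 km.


r = 6371.0 + 11202.903 = 17573.9030 km = 1.7573903e+07 m
v_esc = sqrt(2*mu/r) = sqrt(2*3.986e14 / 1.7573903e+07)
v_esc = 6735.1851 m/s = 6.7352 km/s

6.7352 km/s


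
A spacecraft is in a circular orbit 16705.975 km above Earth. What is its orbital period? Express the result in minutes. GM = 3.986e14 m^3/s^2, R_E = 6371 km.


r = 23076.9750 km = 2.3076975e+07 m
T = 2*pi*sqrt(r^3/mu) = 2*pi*sqrt(1.2289569e+22 / 3.986e14)
T = 34888.2785 s = 581.4713 min

581.4713 minutes


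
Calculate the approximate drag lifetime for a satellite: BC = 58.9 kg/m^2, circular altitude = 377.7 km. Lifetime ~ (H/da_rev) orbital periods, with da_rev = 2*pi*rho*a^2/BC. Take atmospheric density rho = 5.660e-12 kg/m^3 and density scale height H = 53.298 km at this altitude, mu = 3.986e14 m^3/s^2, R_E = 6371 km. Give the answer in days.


a = R_E + alt = 6748.7000 km = 6.7487e+06 m
da_rev = 2*pi*rho*a^2/BC = 2*pi*5.660e-12*(6.7487e+06)^2/58.9 = 27.499275 m per revolution
N = H/da_rev = 53298.0000 m / 27.499275 m = 1938.1602 revolutions
P = 2*pi*sqrt(a^3/mu) = 5517.4881 s
lifetime = N*P = 1938.1602 * 5517.4881 = 1.0693776e+07 s = 123.7706 days

123.7706 days


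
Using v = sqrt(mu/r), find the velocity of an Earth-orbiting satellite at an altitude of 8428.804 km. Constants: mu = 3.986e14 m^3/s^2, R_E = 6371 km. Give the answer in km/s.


r = R_E + alt = 6371.0 + 8428.804 = 14799.8040 km = 1.4799804e+07 m
v = sqrt(mu/r) = sqrt(3.986e14 / 1.4799804e+07) = 5189.6810 m/s = 5.1897 km/s

5.1897 km/s


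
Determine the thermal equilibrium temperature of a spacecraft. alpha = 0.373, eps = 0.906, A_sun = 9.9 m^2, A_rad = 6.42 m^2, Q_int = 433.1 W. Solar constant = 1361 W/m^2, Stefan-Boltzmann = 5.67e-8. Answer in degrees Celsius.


Numerator = alpha*S*A_sun + Q_int = 0.373*1361*9.9 + 433.1 = 5458.8647 W
Denominator = eps*sigma*A_rad = 0.906*5.67e-8*6.42 = 3.2979668e-07 W/K^4
T^4 = 1.6552212e+10 K^4
T = 358.6857 K = 85.5357 C

85.5357 degrees Celsius


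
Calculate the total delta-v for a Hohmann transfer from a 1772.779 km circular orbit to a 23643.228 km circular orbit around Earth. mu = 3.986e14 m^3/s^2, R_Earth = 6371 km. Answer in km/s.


r1 = 8143.7790 km = 8.143779e+06 m
r2 = 30014.2280 km = 3.0014228e+07 m
dv1 = sqrt(mu/r1)*(sqrt(2*r2/(r1+r2)) - 1) = 1778.7900 m/s
dv2 = sqrt(mu/r2)*(1 - sqrt(2*r1/(r1+r2))) = 1263.3292 m/s
total dv = |dv1| + |dv2| = 1778.7900 + 1263.3292 = 3042.1192 m/s = 3.0421 km/s

3.0421 km/s
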